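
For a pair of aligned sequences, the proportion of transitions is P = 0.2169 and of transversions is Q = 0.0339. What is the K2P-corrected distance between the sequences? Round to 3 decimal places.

0.333

Under the Kimura two-parameter model, d = −½ ln(1 − 2P − Q) − ¼ ln(1 − 2Q).
1 − 2P − Q = 0.5323, giving −½ ln(0.5323) = 0.315274.
1 − 2Q = 0.9322, giving −¼ ln(0.9322) = 0.017552.
d = 0.315274 + 0.017552 = 0.332826.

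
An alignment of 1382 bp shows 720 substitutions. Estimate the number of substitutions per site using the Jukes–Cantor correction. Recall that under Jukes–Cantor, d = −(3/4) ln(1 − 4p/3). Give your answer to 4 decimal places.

0.8897

p = 720/1382 ≈ 0.520984.
d = −(3/4) ln(1 − 4p/3) = −0.75 ln(1 − 0.694645) = −0.75 ln(0.305355)
  = −0.75 × (-1.186280) = 0.889710 substitutions/site.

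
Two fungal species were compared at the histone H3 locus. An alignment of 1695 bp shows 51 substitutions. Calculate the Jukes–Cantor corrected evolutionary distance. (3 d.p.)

0.031

p = 51/1695 ≈ 0.030088.
d = −(3/4) ln(1 − 4p/3) = −0.75 ln(1 − 0.040117) = −0.75 ln(0.959883)
  = −0.75 × (-0.040944) = 0.030708 substitutions/site.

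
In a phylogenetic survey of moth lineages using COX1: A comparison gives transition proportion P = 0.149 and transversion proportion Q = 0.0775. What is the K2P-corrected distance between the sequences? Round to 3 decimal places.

Under the Kimura two-parameter model, d = −½ ln(1 − 2P − Q) − ¼ ln(1 − 2Q).
1 − 2P − Q = 0.6245, giving −½ ln(0.6245) = 0.235402.
1 − 2Q = 0.845, giving −¼ ln(0.845) = 0.042105.
d = 0.235402 + 0.042105 = 0.277507.

0.278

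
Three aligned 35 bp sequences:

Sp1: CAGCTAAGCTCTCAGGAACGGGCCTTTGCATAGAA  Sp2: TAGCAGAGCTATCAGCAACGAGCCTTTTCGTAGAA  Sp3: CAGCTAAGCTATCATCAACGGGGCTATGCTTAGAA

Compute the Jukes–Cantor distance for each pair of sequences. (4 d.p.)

d(Sp1,Sp2) = 0.2726, d(Sp1,Sp3) = 0.1946, d(Sp2,Sp3) = 0.3149

Sp1–Sp2: 8/35 sites differ → p ≈ 0.228571, d = −0.75 ln(1 − 0.304761) = 0.272625 ≈ 0.2726.
Sp1–Sp3: 6/35 sites differ → p ≈ 0.171429, d = −0.75 ln(1 − 0.228572) = 0.194634 ≈ 0.1946.
Sp2–Sp3: 9/35 sites differ → p ≈ 0.257143, d = −0.75 ln(1 − 0.342857) = 0.314890 ≈ 0.3149.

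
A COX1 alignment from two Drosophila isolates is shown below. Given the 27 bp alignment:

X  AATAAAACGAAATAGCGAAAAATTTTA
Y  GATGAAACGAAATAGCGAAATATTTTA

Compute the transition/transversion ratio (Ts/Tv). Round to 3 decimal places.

2.000

Transitions are A↔G and C↔T; transversions are all other mismatches.
Transitions: 2. Transversions: 1.
R = 2/1 = 2.000.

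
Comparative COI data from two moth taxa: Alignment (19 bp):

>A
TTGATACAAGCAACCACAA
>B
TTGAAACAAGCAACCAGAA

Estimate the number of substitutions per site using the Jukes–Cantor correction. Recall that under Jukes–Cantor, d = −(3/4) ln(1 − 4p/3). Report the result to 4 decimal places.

0.1134

The sequences differ at 2 of 19 sites (5, 17), so p = 2/19 ≈ 0.105263.
d = −(3/4) ln(1 − 4p/3) = −0.75 ln(1 − 0.140351) = −0.75 ln(0.859649)
  = −0.75 × (-0.151231) = 0.113423 substitutions/site.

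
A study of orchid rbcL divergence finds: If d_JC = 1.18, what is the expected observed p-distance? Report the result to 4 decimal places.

p = (3/4)(1 − e^(−4d/3)) = 0.75 × (1 − e^(-1.573333)) = 0.75 × (1 − 0.207353) = 0.594485.

0.5945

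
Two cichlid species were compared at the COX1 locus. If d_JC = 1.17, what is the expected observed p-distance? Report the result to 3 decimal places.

p = (3/4)(1 − e^(−4d/3)) = 0.75 × (1 − e^(-1.56)) = 0.75 × (1 − 0.210136) = 0.592398.

0.592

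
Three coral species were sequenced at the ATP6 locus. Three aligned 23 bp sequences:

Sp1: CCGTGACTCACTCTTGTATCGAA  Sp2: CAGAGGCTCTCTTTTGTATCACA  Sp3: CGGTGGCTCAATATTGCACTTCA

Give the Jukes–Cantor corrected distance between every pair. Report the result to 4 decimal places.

d(Sp1,Sp2) = 0.3904, d(Sp1,Sp3) = 0.5532, d(Sp2,Sp3) = 0.5532

Sp1–Sp2: 7/23 sites differ → p ≈ 0.304348, d = −0.75 ln(1 − 0.405797) = 0.390401 ≈ 0.3904.
Sp1–Sp3: 9/23 sites differ → p ≈ 0.391304, d = −0.75 ln(1 − 0.521739) = 0.553199 ≈ 0.5532.
Sp2–Sp3: 9/23 sites differ → p ≈ 0.391304, d = −0.75 ln(1 − 0.521739) = 0.553199 ≈ 0.5532.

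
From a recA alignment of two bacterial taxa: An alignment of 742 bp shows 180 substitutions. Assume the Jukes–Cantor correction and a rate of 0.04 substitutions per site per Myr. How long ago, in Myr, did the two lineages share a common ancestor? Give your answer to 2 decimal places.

p = 180/742 ≈ 0.242588.
d = −(3/4) ln(1 − 4p/3) = −0.75 ln(1 − 0.323451) = −0.75 ln(0.676549)
  = −0.75 × (-0.390750) = 0.293063 substitutions/site.
Under a molecular clock d = 2μt, so t = d/(2μ) = 0.293063 / (2 × 0.04) = 3.66 Myr.

3.66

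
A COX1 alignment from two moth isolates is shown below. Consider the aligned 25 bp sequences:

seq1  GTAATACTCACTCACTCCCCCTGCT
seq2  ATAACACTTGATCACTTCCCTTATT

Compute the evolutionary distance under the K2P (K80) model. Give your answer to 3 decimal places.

Of 25 sites, 8 differences are transitions and 1 are transversions, so P = 8/25 = 0.32 and Q = 1/25 = 0.04.
Under the Kimura two-parameter model, d = −½ ln(1 − 2P − Q) − ¼ ln(1 − 2Q).
1 − 2P − Q = 0.32, giving −½ ln(0.32) = 0.569717.
1 − 2Q = 0.92, giving −¼ ln(0.92) = 0.020845.
d = 0.569717 + 0.020845 = 0.590562.

0.591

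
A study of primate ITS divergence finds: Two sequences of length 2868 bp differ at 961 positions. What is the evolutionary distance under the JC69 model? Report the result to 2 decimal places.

p = 961/2868 ≈ 0.335077.
d = −(3/4) ln(1 − 4p/3) = −0.75 ln(1 − 0.446769) = −0.75 ln(0.553231)
  = −0.75 × (-0.591980) = 0.443985 substitutions/site.

0.44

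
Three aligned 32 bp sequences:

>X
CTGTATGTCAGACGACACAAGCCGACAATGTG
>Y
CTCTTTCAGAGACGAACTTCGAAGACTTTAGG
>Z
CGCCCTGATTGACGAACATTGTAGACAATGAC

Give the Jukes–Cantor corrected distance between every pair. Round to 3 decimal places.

d(X,Y) = 0.824, d(X,Z) = 0.824, d(Y,Z) = 0.657

X–Y: 16/32 sites differ → p = 0.5, d = −0.75 ln(1 − 0.666667) = 0.823960 ≈ 0.824.
X–Z: 16/32 sites differ → p = 0.5, d = −0.75 ln(1 − 0.666667) = 0.823960 ≈ 0.824.
Y–Z: 14/32 sites differ → p = 0.4375, d = −0.75 ln(1 − 0.583333) = 0.656601 ≈ 0.657.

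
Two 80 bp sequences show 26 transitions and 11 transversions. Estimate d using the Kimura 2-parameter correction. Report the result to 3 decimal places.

0.855

P = 26/80 = 0.325 and Q = 11/80 = 0.1375.
Under the Kimura two-parameter model, d = −½ ln(1 − 2P − Q) − ¼ ln(1 − 2Q).
1 − 2P − Q = 0.2125, giving −½ ln(0.2125) = 0.774407.
1 − 2Q = 0.725, giving −¼ ln(0.725) = 0.080396.
d = 0.774407 + 0.080396 = 0.854803.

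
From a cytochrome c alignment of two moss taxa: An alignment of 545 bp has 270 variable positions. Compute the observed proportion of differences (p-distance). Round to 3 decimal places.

p = 270/545 = 0.495412… ≈ 0.495 (to 3 d.p.).

0.495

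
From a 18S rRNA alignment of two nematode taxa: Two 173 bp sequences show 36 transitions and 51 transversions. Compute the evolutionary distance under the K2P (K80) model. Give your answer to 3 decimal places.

P = 36/173 ≈ 0.208092 and Q = 51/173 ≈ 0.294798.
Under the Kimura two-parameter model, d = −½ ln(1 − 2P − Q) − ¼ ln(1 − 2Q).
1 − 2P − Q = 0.289018, giving −½ ln(0.289018) = 0.620633.
1 − 2Q = 0.410404, giving −¼ ln(0.410404) = 0.222653.
d = 0.620633 + 0.222653 = 0.843286.

0.843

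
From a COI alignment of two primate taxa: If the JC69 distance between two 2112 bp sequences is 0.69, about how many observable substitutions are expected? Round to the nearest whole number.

Invert JC69: p = (3/4)(1 − e^(−4d/3)) = 0.75 × (1 − e^(-0.92)) = 0.75 × (1 − 0.398519) = 0.451111.
Expected differing sites = pL ≈ 0.451111 × 2112 = 952.746432 ≈ 953.

953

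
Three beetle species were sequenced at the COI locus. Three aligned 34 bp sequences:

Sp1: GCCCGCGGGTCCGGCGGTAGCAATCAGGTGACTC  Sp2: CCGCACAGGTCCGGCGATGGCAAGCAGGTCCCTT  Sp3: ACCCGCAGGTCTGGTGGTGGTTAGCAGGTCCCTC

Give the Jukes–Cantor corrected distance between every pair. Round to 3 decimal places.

Sp1–Sp2: 10/34 sites differ → p ≈ 0.294118, d = −0.75 ln(1 − 0.392157) = 0.373379 ≈ 0.373.
Sp1–Sp3: 10/34 sites differ → p ≈ 0.294118, d = −0.75 ln(1 − 0.392157) = 0.373379 ≈ 0.373.
Sp2–Sp3: 9/34 sites differ → p ≈ 0.264706, d = −0.75 ln(1 − 0.352941) = 0.326488 ≈ 0.326.

d(Sp1,Sp2) = 0.373, d(Sp1,Sp3) = 0.373, d(Sp2,Sp3) = 0.326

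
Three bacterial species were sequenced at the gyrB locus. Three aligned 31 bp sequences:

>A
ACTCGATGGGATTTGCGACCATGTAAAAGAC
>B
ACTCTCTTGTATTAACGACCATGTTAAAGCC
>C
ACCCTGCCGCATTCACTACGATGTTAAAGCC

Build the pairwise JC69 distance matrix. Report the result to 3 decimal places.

A–B: 8/31 sites differ → p ≈ 0.258065, d = −0.75 ln(1 − 0.344087) = 0.316295 ≈ 0.316.
A–C: 12/31 sites differ → p ≈ 0.387097, d = −0.75 ln(1 − 0.516129) = 0.544453 ≈ 0.544.
B–C: 8/31 sites differ → p ≈ 0.258065, d = −0.75 ln(1 − 0.344087) = 0.316295 ≈ 0.316.

d(A,B) = 0.316, d(A,C) = 0.544, d(B,C) = 0.316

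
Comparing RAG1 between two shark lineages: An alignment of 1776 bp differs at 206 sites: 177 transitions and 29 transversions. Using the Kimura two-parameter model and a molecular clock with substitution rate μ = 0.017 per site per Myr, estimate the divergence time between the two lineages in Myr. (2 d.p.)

3.82

P = 177/1776 ≈ 0.099662 and Q = 29/1776 ≈ 0.016329.
Under the Kimura two-parameter model, d = −½ ln(1 − 2P − Q) − ¼ ln(1 − 2Q).
1 − 2P − Q = 0.784347, giving −½ ln(0.784347) = 0.121452.
1 − 2Q = 0.967342, giving −¼ ln(0.967342) = 0.008301.
d = 0.121452 + 0.008301 = 0.129753.
Under a molecular clock d = 2μt, so t = d/(2μ) = 0.129753 / (2 × 0.017) = 3.82 Myr.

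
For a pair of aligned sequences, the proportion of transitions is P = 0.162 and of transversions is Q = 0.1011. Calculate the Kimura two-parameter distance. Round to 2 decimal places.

Under the Kimura two-parameter model, d = −½ ln(1 − 2P − Q) − ¼ ln(1 − 2Q).
1 − 2P − Q = 0.5749, giving −½ ln(0.5749) = 0.276780.
1 − 2Q = 0.7978, giving −¼ ln(0.7978) = 0.056474.
d = 0.276780 + 0.056474 = 0.333254.

0.33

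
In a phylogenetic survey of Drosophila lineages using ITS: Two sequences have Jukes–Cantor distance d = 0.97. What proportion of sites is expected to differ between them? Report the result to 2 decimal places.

0.54

p = (3/4)(1 − e^(−4d/3)) = 0.75 × (1 − e^(-1.293333)) = 0.75 × (1 − 0.274355) = 0.544234.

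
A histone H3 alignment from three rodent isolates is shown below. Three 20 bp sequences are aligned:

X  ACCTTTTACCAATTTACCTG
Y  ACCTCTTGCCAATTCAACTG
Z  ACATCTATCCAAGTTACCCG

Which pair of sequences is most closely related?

X and Y

X–Y: 4/20 differ, p = 0.200, d = 0.233.
X–Z: 6/20 differ, p = 0.300, d = 0.383.
Y–Z: 7/20 differ, p = 0.350, d = 0.471.
The smallest distance is between X and Y.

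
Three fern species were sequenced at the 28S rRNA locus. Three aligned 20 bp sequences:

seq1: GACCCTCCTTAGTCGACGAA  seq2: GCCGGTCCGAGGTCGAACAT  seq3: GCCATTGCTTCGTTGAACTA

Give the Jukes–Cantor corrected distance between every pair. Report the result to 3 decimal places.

seq1–seq2: 9/20 sites differ → p = 0.45, d = −0.75 ln(1 − 0.6) = 0.687218 ≈ 0.687.
seq1–seq3: 9/20 sites differ → p = 0.45, d = −0.75 ln(1 − 0.6) = 0.687218 ≈ 0.687.
seq2–seq3: 9/20 sites differ → p = 0.45, d = −0.75 ln(1 − 0.6) = 0.687218 ≈ 0.687.

d(seq1,seq2) = 0.687, d(seq1,seq3) = 0.687, d(seq2,seq3) = 0.687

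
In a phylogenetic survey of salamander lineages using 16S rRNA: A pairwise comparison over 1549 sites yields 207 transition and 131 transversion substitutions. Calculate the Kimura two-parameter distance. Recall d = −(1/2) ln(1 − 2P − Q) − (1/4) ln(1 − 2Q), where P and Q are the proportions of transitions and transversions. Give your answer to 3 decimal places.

0.263

P = 207/1549 ≈ 0.133635 and Q = 131/1549 ≈ 0.084571.
Under the Kimura two-parameter model, d = −½ ln(1 − 2P − Q) − ¼ ln(1 − 2Q).
1 − 2P − Q = 0.648159, giving −½ ln(0.648159) = 0.216810.
1 − 2Q = 0.830858, giving −¼ ln(0.830858) = 0.046324.
d = 0.216810 + 0.046324 = 0.263134.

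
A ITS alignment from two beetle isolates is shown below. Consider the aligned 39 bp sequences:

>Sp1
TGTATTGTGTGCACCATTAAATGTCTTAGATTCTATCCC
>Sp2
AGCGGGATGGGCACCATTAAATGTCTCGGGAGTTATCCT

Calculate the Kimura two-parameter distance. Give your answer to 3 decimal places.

0.507

Of 39 sites, 8 differences are transitions and 6 are transversions, so P = 8/39 ≈ 0.205128 and Q = 6/39 ≈ 0.153846.
Under the Kimura two-parameter model, d = −½ ln(1 − 2P − Q) − ¼ ln(1 − 2Q).
1 − 2P − Q = 0.435898, giving −½ ln(0.435898) = 0.415174.
1 − 2Q = 0.692308, giving −¼ ln(0.692308) = 0.091931.
d = 0.415174 + 0.091931 = 0.507105.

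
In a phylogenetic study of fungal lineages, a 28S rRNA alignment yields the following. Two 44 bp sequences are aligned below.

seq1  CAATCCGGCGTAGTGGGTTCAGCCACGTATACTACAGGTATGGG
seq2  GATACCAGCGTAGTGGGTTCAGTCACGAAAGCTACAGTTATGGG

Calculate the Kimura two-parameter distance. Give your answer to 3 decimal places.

Of 44 sites, 3 differences are transitions and 6 are transversions, so P = 3/44 ≈ 0.068182 and Q = 6/44 ≈ 0.136364.
Under the Kimura two-parameter model, d = −½ ln(1 − 2P − Q) − ¼ ln(1 − 2Q).
1 − 2P − Q = 0.727272, giving −½ ln(0.727272) = 0.159227.
1 − 2Q = 0.727272, giving −¼ ln(0.727272) = 0.079614.
d = 0.159227 + 0.079614 = 0.238841.

0.239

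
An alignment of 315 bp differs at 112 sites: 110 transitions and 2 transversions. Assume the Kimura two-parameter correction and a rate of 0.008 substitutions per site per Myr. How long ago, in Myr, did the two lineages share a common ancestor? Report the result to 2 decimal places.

P = 110/315 ≈ 0.349206 and Q = 2/315 ≈ 0.006349.
Under the Kimura two-parameter model, d = −½ ln(1 − 2P − Q) − ¼ ln(1 − 2Q).
1 − 2P − Q = 0.295239, giving −½ ln(0.295239) = 0.609985.
1 − 2Q = 0.987302, giving −¼ ln(0.987302) = 0.003195.
d = 0.609985 + 0.003195 = 0.613180.
Under a molecular clock d = 2μt, so t = d/(2μ) = 0.613180 / (2 × 0.008) = 38.32 Myr.

38.32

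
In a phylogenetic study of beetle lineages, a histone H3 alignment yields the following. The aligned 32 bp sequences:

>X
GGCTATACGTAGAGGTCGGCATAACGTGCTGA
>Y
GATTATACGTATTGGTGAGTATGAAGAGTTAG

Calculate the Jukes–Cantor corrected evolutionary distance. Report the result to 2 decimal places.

0.59

The sequences differ at 13 of 32 sites, so p = 13/32 = 0.40625.
d = −(3/4) ln(1 − 4p/3) = −0.75 ln(1 − 0.541667) = −0.75 ln(0.458333)
  = −0.75 × (-0.780159) = 0.585119 substitutions/site.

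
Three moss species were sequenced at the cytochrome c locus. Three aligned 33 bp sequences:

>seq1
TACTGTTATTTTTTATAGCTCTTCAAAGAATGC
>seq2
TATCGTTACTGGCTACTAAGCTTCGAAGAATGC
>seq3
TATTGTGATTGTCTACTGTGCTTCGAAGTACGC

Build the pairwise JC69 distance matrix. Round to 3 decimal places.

d(seq1,seq2) = 0.497, d(seq1,seq3) = 0.441, d(seq2,seq3) = 0.293

seq1–seq2: 12/33 sites differ → p ≈ 0.363636, d = −0.75 ln(1 − 0.484848) = 0.497470 ≈ 0.497.
seq1–seq3: 11/33 sites differ → p ≈ 0.333333, d = −0.75 ln(1 − 0.444444) = 0.440839 ≈ 0.441.
seq2–seq3: 8/33 sites differ → p ≈ 0.242424, d = −0.75 ln(1 − 0.323232) = 0.292820 ≈ 0.293.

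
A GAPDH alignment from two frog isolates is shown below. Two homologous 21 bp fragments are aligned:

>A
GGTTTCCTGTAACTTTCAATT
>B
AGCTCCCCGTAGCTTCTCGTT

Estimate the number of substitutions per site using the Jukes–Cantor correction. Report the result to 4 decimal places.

The sequences differ at 9 of 21 sites (1, 3, 5, 8, 12, 16, 17, 18, 19), so p = 9/21 ≈ 0.428571.
d = −(3/4) ln(1 − 4p/3) = −0.75 ln(1 − 0.571428) = −0.75 ln(0.428572)
  = −0.75 × (-0.847297) = 0.635473 substitutions/site.

0.6355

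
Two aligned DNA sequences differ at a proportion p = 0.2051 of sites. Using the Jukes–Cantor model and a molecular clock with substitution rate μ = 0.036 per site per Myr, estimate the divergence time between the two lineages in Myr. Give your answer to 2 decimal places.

d = −(3/4) ln(1 − 4p/3) = −0.75 ln(1 − 0.273467) = −0.75 ln(0.726533)
  = −0.75 × (-0.319471) = 0.239603 substitutions/site.
Under a molecular clock d = 2μt, so t = d/(2μ) = 0.239603 / (2 × 0.036) = 3.33 Myr.

3.33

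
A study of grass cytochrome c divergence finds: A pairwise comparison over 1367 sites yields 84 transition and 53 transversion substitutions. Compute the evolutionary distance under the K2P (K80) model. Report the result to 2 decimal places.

0.11

P = 84/1367 ≈ 0.061448 and Q = 53/1367 ≈ 0.038771.
Under the Kimura two-parameter model, d = −½ ln(1 − 2P − Q) − ¼ ln(1 − 2Q).
1 − 2P − Q = 0.838333, giving −½ ln(0.838333) = 0.088170.
1 − 2Q = 0.922458, giving −¼ ln(0.922458) = 0.020178.
d = 0.088170 + 0.020178 = 0.108348.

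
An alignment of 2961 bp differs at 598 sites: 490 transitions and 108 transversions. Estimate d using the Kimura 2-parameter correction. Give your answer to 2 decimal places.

0.25

P = 490/2961 ≈ 0.165485 and Q = 108/2961 ≈ 0.036474.
Under the Kimura two-parameter model, d = −½ ln(1 − 2P − Q) − ¼ ln(1 − 2Q).
1 − 2P − Q = 0.632556, giving −½ ln(0.632556) = 0.228993.
1 − 2Q = 0.927052, giving −¼ ln(0.927052) = 0.018936.
d = 0.228993 + 0.018936 = 0.247929.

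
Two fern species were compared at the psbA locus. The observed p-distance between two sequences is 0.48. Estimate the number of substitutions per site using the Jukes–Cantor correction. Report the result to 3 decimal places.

d = −(3/4) ln(1 − 4p/3) = −0.75 ln(1 − 0.64) = −0.75 ln(0.36)
  = −0.75 × (-1.021651) = 0.766238 substitutions/site.

0.766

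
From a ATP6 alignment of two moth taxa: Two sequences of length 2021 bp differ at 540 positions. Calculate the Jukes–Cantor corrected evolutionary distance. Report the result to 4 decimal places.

p = 540/2021 ≈ 0.267194.
d = −(3/4) ln(1 − 4p/3) = −0.75 ln(1 − 0.356259) = −0.75 ln(0.643741)
  = −0.75 × (-0.440459) = 0.330344 substitutions/site.

0.3303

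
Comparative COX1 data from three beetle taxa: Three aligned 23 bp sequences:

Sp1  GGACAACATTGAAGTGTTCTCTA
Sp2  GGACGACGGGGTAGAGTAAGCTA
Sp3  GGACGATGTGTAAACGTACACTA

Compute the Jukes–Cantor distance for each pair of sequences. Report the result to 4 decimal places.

d(Sp1,Sp2) = 0.5532, d(Sp1,Sp3) = 0.5532, d(Sp2,Sp3) = 0.4674

Sp1–Sp2: 9/23 sites differ → p ≈ 0.391304, d = −0.75 ln(1 − 0.521739) = 0.553199 ≈ 0.5532.
Sp1–Sp3: 9/23 sites differ → p ≈ 0.391304, d = −0.75 ln(1 − 0.521739) = 0.553199 ≈ 0.5532.
Sp2–Sp3: 8/23 sites differ → p ≈ 0.347826, d = −0.75 ln(1 − 0.463768) = 0.467391 ≈ 0.4674.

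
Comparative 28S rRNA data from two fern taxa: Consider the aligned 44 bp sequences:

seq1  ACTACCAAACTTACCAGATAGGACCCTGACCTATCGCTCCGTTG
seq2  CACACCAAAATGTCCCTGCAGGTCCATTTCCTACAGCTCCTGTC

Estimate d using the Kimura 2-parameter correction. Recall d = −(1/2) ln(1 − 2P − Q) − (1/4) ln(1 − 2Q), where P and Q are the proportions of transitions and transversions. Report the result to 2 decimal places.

0.66

Of 44 sites, 4 differences are transitions and 15 are transversions, so P = 4/44 ≈ 0.090909 and Q = 15/44 ≈ 0.340909.
Under the Kimura two-parameter model, d = −½ ln(1 − 2P − Q) − ¼ ln(1 − 2Q).
1 − 2P − Q = 0.477273, giving −½ ln(0.477273) = 0.369833.
1 − 2Q = 0.318182, giving −¼ ln(0.318182) = 0.286283.
d = 0.369833 + 0.286283 = 0.656116.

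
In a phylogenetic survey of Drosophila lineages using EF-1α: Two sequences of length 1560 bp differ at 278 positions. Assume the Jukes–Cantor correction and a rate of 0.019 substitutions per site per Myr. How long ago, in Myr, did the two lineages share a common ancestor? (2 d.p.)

5.35

p = 278/1560 ≈ 0.178205.
d = −(3/4) ln(1 − 4p/3) = −0.75 ln(1 − 0.237607) = −0.75 ln(0.762393)
  = −0.75 × (-0.271293) = 0.203470 substitutions/site.
Under a molecular clock d = 2μt, so t = d/(2μ) = 0.203470 / (2 × 0.019) = 5.35 Myr.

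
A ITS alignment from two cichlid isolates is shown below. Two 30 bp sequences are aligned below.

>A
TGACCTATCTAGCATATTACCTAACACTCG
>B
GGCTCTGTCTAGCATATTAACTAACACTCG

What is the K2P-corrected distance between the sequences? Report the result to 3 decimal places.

Of 30 sites, 2 differences are transitions and 3 are transversions, so P = 2/30 ≈ 0.066667 and Q = 3/30 = 0.1.
Under the Kimura two-parameter model, d = −½ ln(1 − 2P − Q) − ¼ ln(1 − 2Q).
1 − 2P − Q = 0.766666, giving −½ ln(0.766666) = 0.132852.
1 − 2Q = 0.8, giving −¼ ln(0.8) = 0.055786.
d = 0.132852 + 0.055786 = 0.188638.

0.189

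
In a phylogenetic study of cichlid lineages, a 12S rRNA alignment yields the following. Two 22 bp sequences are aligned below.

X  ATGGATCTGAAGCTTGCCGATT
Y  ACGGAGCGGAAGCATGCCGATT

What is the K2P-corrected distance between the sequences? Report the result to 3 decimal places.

0.209

Of 22 sites, 1 differences are transitions and 3 are transversions, so P = 1/22 ≈ 0.045455 and Q = 3/22 ≈ 0.136364.
Under the Kimura two-parameter model, d = −½ ln(1 − 2P − Q) − ¼ ln(1 − 2Q).
1 − 2P − Q = 0.772726, giving −½ ln(0.772726) = 0.128915.
1 − 2Q = 0.727272, giving −¼ ln(0.727272) = 0.079614.
d = 0.128915 + 0.079614 = 0.208529.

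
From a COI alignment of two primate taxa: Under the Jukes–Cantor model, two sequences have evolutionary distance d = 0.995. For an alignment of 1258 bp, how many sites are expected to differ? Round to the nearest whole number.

Invert JC69: p = (3/4)(1 − e^(−4d/3)) = 0.75 × (1 − e^(-1.326667)) = 0.75 × (1 − 0.265360) = 0.550980.
Expected differing sites = pL ≈ 0.550980 × 1258 = 693.13284 ≈ 693.

693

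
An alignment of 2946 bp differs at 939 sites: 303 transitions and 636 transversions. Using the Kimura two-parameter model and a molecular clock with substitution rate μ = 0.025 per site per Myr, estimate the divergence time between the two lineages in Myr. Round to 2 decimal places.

8.30

P = 303/2946 ≈ 0.102851 and Q = 636/2946 ≈ 0.215886.
Under the Kimura two-parameter model, d = −½ ln(1 − 2P − Q) − ¼ ln(1 − 2Q).
1 − 2P − Q = 0.578412, giving −½ ln(0.578412) = 0.273734.
1 − 2Q = 0.568228, giving −¼ ln(0.568228) = 0.141308.
d = 0.273734 + 0.141308 = 0.415042.
Under a molecular clock d = 2μt, so t = d/(2μ) = 0.415042 / (2 × 0.025) = 8.30 Myr.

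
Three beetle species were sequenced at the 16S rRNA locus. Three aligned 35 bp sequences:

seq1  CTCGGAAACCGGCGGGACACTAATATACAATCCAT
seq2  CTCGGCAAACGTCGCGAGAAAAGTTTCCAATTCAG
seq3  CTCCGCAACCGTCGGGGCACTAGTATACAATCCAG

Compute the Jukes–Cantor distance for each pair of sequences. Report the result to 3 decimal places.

seq1–seq2: 12/35 sites differ → p ≈ 0.342857, d = −0.75 ln(1 − 0.457143) = 0.458182 ≈ 0.458.
seq1–seq3: 6/35 sites differ → p ≈ 0.171429, d = −0.75 ln(1 − 0.228572) = 0.194634 ≈ 0.195.
seq2–seq3: 10/35 sites differ → p ≈ 0.285714, d = −0.75 ln(1 − 0.380952) = 0.359679 ≈ 0.360.

d(seq1,seq2) = 0.458, d(seq1,seq3) = 0.195, d(seq2,seq3) = 0.360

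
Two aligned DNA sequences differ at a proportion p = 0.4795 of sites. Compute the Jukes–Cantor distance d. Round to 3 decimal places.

0.765

d = −(3/4) ln(1 − 4p/3) = −0.75 ln(1 − 0.639333) = −0.75 ln(0.360667)
  = −0.75 × (-1.019800) = 0.764850 substitutions/site.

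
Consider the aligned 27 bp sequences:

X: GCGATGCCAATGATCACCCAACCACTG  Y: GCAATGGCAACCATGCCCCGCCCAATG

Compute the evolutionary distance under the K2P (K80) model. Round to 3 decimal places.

Of 27 sites, 3 differences are transitions and 6 are transversions, so P = 3/27 ≈ 0.111111 and Q = 6/27 ≈ 0.222222.
Under the Kimura two-parameter model, d = −½ ln(1 − 2P − Q) − ¼ ln(1 − 2Q).
1 − 2P − Q = 0.555556, giving −½ ln(0.555556) = 0.293893.
1 − 2Q = 0.555556, giving −¼ ln(0.555556) = 0.146946.
d = 0.293893 + 0.146946 = 0.440839.

0.441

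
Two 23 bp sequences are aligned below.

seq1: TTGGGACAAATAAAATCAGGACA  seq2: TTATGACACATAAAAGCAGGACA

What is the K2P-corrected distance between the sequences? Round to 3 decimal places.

Of 23 sites, 1 differences are transitions and 3 are transversions, so P = 1/23 ≈ 0.043478 and Q = 3/23 ≈ 0.130435.
Under the Kimura two-parameter model, d = −½ ln(1 − 2P − Q) − ¼ ln(1 − 2Q).
1 − 2P − Q = 0.782609, giving −½ ln(0.782609) = 0.122561.
1 − 2Q = 0.73913, giving −¼ ln(0.73913) = 0.075570.
d = 0.122561 + 0.075570 = 0.198131.

0.198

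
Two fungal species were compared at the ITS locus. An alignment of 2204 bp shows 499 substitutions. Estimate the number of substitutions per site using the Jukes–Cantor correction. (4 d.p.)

p = 499/2204 ≈ 0.226407.
d = −(3/4) ln(1 − 4p/3) = −0.75 ln(1 − 0.301876) = −0.75 ln(0.698124)
  = −0.75 × (-0.359359) = 0.269519 substitutions/site.

0.2695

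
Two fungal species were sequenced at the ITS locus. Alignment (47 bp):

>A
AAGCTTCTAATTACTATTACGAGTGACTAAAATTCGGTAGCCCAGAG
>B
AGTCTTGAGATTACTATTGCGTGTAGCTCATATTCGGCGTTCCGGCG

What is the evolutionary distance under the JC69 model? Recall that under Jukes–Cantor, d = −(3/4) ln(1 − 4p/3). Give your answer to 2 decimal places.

The sequences differ at 17 of 47 sites, so p = 17/47 ≈ 0.361702.
d = −(3/4) ln(1 − 4p/3) = −0.75 ln(1 − 0.482269) = −0.75 ln(0.517731)
  = −0.75 × (-0.658299) = 0.493724 substitutions/site.

0.49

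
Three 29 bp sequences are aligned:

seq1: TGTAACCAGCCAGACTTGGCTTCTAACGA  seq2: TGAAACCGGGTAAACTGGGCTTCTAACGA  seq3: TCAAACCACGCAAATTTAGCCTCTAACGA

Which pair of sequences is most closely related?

seq1 and seq2

seq1–seq2: 6/29 differ, p = 0.207, d = 0.242.
seq1–seq3: 8/29 differ, p = 0.276, d = 0.344.
seq2–seq3: 8/29 differ, p = 0.276, d = 0.344.
The smallest distance is between seq1 and seq2.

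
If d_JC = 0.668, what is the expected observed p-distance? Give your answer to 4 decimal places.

0.4422

p = (3/4)(1 − e^(−4d/3)) = 0.75 × (1 − e^(-0.890667)) = 0.75 × (1 − 0.410382) = 0.442214.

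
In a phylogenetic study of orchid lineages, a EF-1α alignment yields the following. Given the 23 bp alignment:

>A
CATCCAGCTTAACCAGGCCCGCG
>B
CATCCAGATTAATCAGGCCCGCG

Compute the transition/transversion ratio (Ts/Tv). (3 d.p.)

1.000

Transitions are A↔G and C↔T; transversions are all other mismatches.
Transitions: 1. Transversions: 1.
R = 1/1 = 1.000.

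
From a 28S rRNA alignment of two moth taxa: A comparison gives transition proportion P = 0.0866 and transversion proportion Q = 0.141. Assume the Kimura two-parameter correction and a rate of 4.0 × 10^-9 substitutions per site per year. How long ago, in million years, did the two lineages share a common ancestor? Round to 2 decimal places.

Under the Kimura two-parameter model, d = −½ ln(1 − 2P − Q) − ¼ ln(1 − 2Q).
1 − 2P − Q = 0.6858, giving −½ ln(0.6858) = 0.188585.
1 − 2Q = 0.718, giving −¼ ln(0.718) = 0.082821.
d = 0.188585 + 0.082821 = 0.271406.
Under a molecular clock d = 2μt, so t = d/(2μ) = 0.271406 / (2 × 4.0 × 10^-9) = 33.93 million years.

33.93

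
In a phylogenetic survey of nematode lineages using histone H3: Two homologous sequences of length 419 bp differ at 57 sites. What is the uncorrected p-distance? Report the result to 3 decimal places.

0.136

p = 57/419 = 0.136038… ≈ 0.136 (to 3 d.p.).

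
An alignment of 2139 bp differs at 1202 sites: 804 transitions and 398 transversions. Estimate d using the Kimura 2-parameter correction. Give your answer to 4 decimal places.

P = 804/2139 ≈ 0.375877 and Q = 398/2139 ≈ 0.186068.
Under the Kimura two-parameter model, d = −½ ln(1 − 2P − Q) − ¼ ln(1 − 2Q).
1 − 2P − Q = 0.062178, giving −½ ln(0.062178) = 1.388877.
1 − 2Q = 0.627864, giving −¼ ln(0.627864) = 0.116358.
d = 1.388877 + 0.116358 = 1.505235.

1.5052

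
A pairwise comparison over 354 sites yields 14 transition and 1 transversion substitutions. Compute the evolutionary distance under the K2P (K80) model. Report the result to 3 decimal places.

0.044

P = 14/354 ≈ 0.039548 and Q = 1/354 ≈ 0.002825.
Under the Kimura two-parameter model, d = −½ ln(1 − 2P − Q) − ¼ ln(1 − 2Q).
1 − 2P − Q = 0.918079, giving −½ ln(0.918079) = 0.042736.
1 − 2Q = 0.99435, giving −¼ ln(0.99435) = 0.001417.
d = 0.042736 + 0.001417 = 0.044153.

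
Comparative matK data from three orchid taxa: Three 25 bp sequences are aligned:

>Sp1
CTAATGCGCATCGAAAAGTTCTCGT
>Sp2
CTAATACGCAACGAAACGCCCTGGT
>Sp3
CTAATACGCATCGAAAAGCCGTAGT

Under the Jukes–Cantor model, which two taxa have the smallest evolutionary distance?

Sp2 and Sp3

Sp1–Sp2: 6/25 differ, p = 0.240, d = 0.289.
Sp1–Sp3: 5/25 differ, p = 0.200, d = 0.233.
Sp2–Sp3: 4/25 differ, p = 0.160, d = 0.180.
The smallest distance is between Sp2 and Sp3.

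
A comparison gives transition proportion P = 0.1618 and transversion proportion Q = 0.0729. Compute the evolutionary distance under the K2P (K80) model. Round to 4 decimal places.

0.2919

Under the Kimura two-parameter model, d = −½ ln(1 − 2P − Q) − ¼ ln(1 − 2Q).
1 − 2P − Q = 0.6035, giving −½ ln(0.6035) = 0.252505.
1 − 2Q = 0.8542, giving −¼ ln(0.8542) = 0.039397.
d = 0.252505 + 0.039397 = 0.291902.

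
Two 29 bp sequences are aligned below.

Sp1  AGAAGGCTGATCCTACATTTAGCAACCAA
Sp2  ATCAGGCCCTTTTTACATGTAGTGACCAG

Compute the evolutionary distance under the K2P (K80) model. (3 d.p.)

0.547

Of 29 sites, 6 differences are transitions and 5 are transversions, so P = 6/29 ≈ 0.206897 and Q = 5/29 ≈ 0.172414.
Under the Kimura two-parameter model, d = −½ ln(1 − 2P − Q) − ¼ ln(1 − 2Q).
1 − 2P − Q = 0.413792, giving −½ ln(0.413792) = 0.441196.
1 − 2Q = 0.655172, giving −¼ ln(0.655172) = 0.105714.
d = 0.441196 + 0.105714 = 0.546910.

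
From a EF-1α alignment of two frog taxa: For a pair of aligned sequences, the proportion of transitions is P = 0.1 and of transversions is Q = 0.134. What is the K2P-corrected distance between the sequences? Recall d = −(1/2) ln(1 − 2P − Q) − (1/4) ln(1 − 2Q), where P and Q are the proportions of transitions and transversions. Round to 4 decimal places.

Under the Kimura two-parameter model, d = −½ ln(1 − 2P − Q) − ¼ ln(1 − 2Q).
1 − 2P − Q = 0.666, giving −½ ln(0.666) = 0.203233.
1 − 2Q = 0.732, giving −¼ ln(0.732) = 0.077994.
d = 0.203233 + 0.077994 = 0.281227.

0.2812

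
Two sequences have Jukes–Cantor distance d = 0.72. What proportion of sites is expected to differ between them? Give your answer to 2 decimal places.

p = (3/4)(1 − e^(−4d/3)) = 0.75 × (1 − e^(-0.96)) = 0.75 × (1 − 0.382893) = 0.462830.

0.46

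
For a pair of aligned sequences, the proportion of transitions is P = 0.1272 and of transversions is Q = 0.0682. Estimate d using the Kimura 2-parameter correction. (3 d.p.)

0.231

Under the Kimura two-parameter model, d = −½ ln(1 − 2P − Q) − ¼ ln(1 − 2Q).
1 − 2P − Q = 0.6774, giving −½ ln(0.6774) = 0.194747.
1 − 2Q = 0.8636, giving −¼ ln(0.8636) = 0.036661.
d = 0.194747 + 0.036661 = 0.231408.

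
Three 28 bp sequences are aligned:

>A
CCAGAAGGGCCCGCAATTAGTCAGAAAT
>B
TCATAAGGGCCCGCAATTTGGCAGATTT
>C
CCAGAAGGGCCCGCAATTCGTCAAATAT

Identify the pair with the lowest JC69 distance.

A–B: 6/28 differ, p = 0.214, d = 0.252.
A–C: 3/28 differ, p = 0.107, d = 0.116.
B–C: 6/28 differ, p = 0.214, d = 0.252.
The smallest distance is between A and C.

A and C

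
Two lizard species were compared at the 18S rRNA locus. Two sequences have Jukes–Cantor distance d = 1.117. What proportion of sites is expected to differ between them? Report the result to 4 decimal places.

0.5809

p = (3/4)(1 − e^(−4d/3)) = 0.75 × (1 − e^(-1.489333)) = 0.75 × (1 − 0.225523) = 0.580858.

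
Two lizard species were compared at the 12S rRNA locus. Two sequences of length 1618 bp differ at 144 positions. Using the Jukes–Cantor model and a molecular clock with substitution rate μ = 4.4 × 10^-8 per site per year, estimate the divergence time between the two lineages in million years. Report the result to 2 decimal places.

1.08

p = 144/1618 ≈ 0.088999.
d = −(3/4) ln(1 − 4p/3) = −0.75 ln(1 − 0.118665) = −0.75 ln(0.881335)
  = −0.75 × (-0.126317) = 0.094738 substitutions/site.
Under a molecular clock d = 2μt, so t = d/(2μ) = 0.094738 / (2 × 4.4 × 10^-8) = 1.08 million years.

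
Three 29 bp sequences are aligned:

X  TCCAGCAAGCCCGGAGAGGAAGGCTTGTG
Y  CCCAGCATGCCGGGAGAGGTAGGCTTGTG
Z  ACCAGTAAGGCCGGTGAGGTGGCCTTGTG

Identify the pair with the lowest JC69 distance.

X–Y: 4/29 differ, p = 0.138, d = 0.152.
X–Z: 7/29 differ, p = 0.241, d = 0.291.
Y–Z: 8/29 differ, p = 0.276, d = 0.344.
The smallest distance is between X and Y.

X and Y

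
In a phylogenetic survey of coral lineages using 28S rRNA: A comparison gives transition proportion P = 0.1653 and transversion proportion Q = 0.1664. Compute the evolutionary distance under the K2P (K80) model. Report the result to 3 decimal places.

0.445

Under the Kimura two-parameter model, d = −½ ln(1 − 2P − Q) − ¼ ln(1 − 2Q).
1 − 2P − Q = 0.503, giving −½ ln(0.503) = 0.343583.
1 − 2Q = 0.6672, giving −¼ ln(0.6672) = 0.101166.
d = 0.343583 + 0.101166 = 0.444749.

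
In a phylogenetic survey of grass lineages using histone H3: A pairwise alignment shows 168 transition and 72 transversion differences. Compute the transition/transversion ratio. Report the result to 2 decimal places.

R = 168/72 = 2.333333… ≈ 2.33 (to 2 d.p.).

2.33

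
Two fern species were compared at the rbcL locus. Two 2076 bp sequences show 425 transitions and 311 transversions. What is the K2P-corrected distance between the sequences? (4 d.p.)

P = 425/2076 ≈ 0.204721 and Q = 311/2076 ≈ 0.149807.
Under the Kimura two-parameter model, d = −½ ln(1 − 2P − Q) − ¼ ln(1 − 2Q).
1 − 2P − Q = 0.440751, giving −½ ln(0.440751) = 0.409638.
1 − 2Q = 0.700386, giving −¼ ln(0.700386) = 0.089031.
d = 0.409638 + 0.089031 = 0.498669.

0.4987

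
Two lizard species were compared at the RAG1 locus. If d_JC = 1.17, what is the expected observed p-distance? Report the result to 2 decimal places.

p = (3/4)(1 − e^(−4d/3)) = 0.75 × (1 − e^(-1.56)) = 0.75 × (1 − 0.210136) = 0.592398.

0.59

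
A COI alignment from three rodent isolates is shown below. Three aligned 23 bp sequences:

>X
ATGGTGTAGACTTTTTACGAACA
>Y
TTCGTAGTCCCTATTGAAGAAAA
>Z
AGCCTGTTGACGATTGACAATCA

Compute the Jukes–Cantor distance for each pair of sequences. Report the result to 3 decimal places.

X–Y: 11/23 sites differ → p ≈ 0.478261, d = −0.75 ln(1 − 0.637681) = 0.761423 ≈ 0.761.
X–Z: 9/23 sites differ → p ≈ 0.391304, d = −0.75 ln(1 − 0.521739) = 0.553199 ≈ 0.553.
Y–Z: 12/23 sites differ → p ≈ 0.521739, d = −0.75 ln(1 − 0.695652) = 0.892188 ≈ 0.892.

d(X,Y) = 0.761, d(X,Z) = 0.553, d(Y,Z) = 0.892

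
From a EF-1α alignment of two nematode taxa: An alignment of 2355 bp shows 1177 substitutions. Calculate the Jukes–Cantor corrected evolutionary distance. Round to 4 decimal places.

0.8233

p = 1177/2355 ≈ 0.499788.
d = −(3/4) ln(1 − 4p/3) = −0.75 ln(1 − 0.666384) = −0.75 ln(0.333616)
  = −0.75 × (-1.097765) = 0.823324 substitutions/site.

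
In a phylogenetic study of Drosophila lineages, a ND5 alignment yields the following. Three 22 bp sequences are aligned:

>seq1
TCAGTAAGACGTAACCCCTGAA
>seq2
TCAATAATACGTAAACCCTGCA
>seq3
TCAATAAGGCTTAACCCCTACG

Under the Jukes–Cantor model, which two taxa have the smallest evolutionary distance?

seq1–seq2: 4/22 differ, p = 0.182, d = 0.208.
seq1–seq3: 6/22 differ, p = 0.273, d = 0.339.
seq2–seq3: 6/22 differ, p = 0.273, d = 0.339.
The smallest distance is between seq1 and seq2.

seq1 and seq2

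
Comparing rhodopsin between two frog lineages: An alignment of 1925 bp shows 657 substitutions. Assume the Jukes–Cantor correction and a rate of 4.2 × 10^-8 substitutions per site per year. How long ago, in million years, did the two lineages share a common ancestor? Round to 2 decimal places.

p = 657/1925 ≈ 0.341299.
d = −(3/4) ln(1 − 4p/3) = −0.75 ln(1 − 0.455065) = −0.75 ln(0.544935)
  = −0.75 × (-0.607089) = 0.455317 substitutions/site.
Under a molecular clock d = 2μt, so t = d/(2μ) = 0.455317 / (2 × 4.2 × 10^-8) = 5.42 million years.

5.42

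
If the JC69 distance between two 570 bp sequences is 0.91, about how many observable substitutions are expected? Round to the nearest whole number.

Invert JC69: p = (3/4)(1 − e^(−4d/3)) = 0.75 × (1 − e^(-1.213333)) = 0.75 × (1 − 0.297205) = 0.527096.
Expected differing sites = pL ≈ 0.527096 × 570 = 300.44472 ≈ 300.

300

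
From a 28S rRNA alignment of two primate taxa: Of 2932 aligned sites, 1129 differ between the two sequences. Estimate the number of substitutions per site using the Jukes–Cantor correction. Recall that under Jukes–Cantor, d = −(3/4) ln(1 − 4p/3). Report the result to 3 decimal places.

p = 1129/2932 ≈ 0.385061.
d = −(3/4) ln(1 − 4p/3) = −0.75 ln(1 − 0.513415) = −0.75 ln(0.486585)
  = −0.75 × (-0.720344) = 0.540258 substitutions/site.

0.540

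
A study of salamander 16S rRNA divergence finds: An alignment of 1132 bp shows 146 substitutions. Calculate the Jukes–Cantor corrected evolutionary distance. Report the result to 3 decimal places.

0.142

p = 146/1132 ≈ 0.128975.
d = −(3/4) ln(1 − 4p/3) = −0.75 ln(1 − 0.171967) = −0.75 ln(0.828033)
  = −0.75 × (-0.188702) = 0.141527 substitutions/site.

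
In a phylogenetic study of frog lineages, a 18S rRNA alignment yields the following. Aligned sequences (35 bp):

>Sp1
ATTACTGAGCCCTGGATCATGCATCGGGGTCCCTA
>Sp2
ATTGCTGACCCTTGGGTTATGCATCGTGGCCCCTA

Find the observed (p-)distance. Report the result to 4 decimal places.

0.2000

The sequences differ at 7 of 35 positions (sites 4, 9, 12, 16, 18, 27, 30).
p = 7/35 = 0.2000.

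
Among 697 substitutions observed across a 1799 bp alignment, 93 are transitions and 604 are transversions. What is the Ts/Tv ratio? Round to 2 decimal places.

R = 93/604 = 0.153973… ≈ 0.15 (to 2 d.p.).

0.15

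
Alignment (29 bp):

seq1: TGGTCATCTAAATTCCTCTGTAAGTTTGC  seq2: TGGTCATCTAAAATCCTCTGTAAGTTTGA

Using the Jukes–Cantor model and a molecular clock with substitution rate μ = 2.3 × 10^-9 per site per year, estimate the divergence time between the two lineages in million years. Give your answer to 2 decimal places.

15.73

The sequences differ at 2 of 29 sites (13, 29), so p = 2/29 ≈ 0.068966.
d = −(3/4) ln(1 − 4p/3) = −0.75 ln(1 − 0.091955) = −0.75 ln(0.908045)
  = −0.75 × (-0.096461) = 0.072346 substitutions/site.
Under a molecular clock d = 2μt, so t = d/(2μ) = 0.072346 / (2 × 2.3 × 10^-9) = 15.73 million years.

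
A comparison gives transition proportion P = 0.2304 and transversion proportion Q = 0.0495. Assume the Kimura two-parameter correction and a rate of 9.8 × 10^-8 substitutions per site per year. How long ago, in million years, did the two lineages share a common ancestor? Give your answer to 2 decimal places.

Under the Kimura two-parameter model, d = −½ ln(1 − 2P − Q) − ¼ ln(1 − 2Q).
1 − 2P − Q = 0.4897, giving −½ ln(0.4897) = 0.356981.
1 − 2Q = 0.901, giving −¼ ln(0.901) = 0.026063.
d = 0.356981 + 0.026063 = 0.383044.
Under a molecular clock d = 2μt, so t = d/(2μ) = 0.383044 / (2 × 9.8 × 10^-8) = 1.95 million years.

1.95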